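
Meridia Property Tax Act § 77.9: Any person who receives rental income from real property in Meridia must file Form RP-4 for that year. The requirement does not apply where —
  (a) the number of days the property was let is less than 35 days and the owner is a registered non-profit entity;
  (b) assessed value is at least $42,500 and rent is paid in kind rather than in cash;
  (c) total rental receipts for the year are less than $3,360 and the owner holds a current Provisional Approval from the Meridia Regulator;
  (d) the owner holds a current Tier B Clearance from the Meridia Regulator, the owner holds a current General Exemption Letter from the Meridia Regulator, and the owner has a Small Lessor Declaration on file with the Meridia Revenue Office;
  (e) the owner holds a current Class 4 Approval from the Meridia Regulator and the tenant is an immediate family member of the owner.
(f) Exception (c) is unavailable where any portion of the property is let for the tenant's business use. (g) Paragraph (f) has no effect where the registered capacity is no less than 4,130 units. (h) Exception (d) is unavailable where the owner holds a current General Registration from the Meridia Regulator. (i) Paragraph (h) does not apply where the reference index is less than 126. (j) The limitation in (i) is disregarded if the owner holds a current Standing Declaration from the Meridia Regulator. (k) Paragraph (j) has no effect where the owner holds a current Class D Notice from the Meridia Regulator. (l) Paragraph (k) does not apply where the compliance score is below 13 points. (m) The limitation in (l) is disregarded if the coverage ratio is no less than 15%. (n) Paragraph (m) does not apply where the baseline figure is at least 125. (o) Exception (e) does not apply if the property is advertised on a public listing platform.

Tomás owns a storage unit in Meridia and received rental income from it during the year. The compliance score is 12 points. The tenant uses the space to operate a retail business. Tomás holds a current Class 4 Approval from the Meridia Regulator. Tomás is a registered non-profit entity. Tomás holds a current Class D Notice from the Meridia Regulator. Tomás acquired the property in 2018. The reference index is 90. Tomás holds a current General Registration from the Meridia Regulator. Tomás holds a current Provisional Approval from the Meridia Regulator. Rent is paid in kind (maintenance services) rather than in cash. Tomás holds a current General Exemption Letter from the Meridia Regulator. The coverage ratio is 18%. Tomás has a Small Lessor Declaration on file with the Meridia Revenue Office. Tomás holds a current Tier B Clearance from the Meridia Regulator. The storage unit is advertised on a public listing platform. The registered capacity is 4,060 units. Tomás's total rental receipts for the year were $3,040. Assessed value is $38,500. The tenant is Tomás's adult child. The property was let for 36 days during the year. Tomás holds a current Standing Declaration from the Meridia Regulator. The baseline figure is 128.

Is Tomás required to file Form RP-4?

Yes — Tomás must file Form RP-4.

Exception (a) fails — the number of days the property was let is 36 days, not less than 35 days.
Exception (b) fails — assessed value is $38,500, short of $42,500.
Exception (c) is satisfied on its face — total rental receipts for the year are $3,040, less than the $3,360 limit; a current Provisional Approval is held. Turning to paragraphs (f)–(g): (f) operates against (c): the space is let for business use. (g), which would lift (f), is not engaged — the registered capacity is 4,060 units, short of 4,130 units. So (c) is unavailable.
All of (d)'s requirements are met (a current Tier B Clearance is held; a current General Exemption Letter is held; a Small Lessor Declaration is on file). Turning to paragraphs (h)–(n): (h) operates against (d): a current General Registration is held. (i) applies (the reference index is 90, less than the 126 limit), but yields to (j): (j) operates against (i): a current Standing Declaration is held. (k) applies (a current Class D Notice is held), but is displaced by (l): (l) operates against (k): the compliance score is 12 points, below the 13 points limit. (m) applies (the coverage ratio is 18%, meeting the 15% threshold), but is itself disapplied by (n): (n) operates — the baseline figure is 128, meeting the 125 threshold. (d) is therefore removed.
Exception (e) is satisfied on its face — a current Class 4 Approval is held; the tenant is an immediate family member. But: (o) operates against (e): the property is publicly advertised. (e) is therefore removed.
Every exception is unavailable, so the rule governs.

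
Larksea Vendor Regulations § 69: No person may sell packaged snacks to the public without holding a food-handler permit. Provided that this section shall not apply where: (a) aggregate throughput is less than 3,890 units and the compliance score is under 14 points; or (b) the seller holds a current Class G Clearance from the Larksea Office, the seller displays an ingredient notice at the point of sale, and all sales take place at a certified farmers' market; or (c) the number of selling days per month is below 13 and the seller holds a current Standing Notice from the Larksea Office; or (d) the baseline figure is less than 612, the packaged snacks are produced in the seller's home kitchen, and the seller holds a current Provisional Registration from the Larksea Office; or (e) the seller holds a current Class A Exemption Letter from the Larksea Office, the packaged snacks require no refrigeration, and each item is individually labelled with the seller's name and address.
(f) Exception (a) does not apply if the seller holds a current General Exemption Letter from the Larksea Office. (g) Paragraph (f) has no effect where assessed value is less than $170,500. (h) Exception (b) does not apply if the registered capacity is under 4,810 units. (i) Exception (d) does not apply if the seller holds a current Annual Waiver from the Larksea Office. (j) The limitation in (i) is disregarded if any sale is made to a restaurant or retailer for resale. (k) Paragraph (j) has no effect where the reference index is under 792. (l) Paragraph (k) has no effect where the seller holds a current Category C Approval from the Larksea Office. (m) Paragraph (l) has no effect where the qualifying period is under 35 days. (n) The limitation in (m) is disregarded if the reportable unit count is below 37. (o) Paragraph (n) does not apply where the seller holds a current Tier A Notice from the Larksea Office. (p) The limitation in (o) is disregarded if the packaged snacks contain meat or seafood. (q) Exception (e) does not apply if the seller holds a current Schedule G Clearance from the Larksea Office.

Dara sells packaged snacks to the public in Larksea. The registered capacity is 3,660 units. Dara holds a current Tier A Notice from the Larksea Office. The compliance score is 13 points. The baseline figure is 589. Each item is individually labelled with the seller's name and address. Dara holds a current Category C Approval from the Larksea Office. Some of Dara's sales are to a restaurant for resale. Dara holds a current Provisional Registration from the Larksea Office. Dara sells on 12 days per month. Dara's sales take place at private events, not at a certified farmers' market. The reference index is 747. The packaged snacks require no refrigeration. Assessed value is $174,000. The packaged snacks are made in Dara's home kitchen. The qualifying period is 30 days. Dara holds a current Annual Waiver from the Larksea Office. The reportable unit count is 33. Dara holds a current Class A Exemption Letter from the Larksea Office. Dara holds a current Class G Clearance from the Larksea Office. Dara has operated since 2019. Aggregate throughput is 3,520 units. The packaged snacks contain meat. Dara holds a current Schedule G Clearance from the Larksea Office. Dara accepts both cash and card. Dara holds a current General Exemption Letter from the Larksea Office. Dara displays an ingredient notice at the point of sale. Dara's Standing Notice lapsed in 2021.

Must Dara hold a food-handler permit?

Exception (a)'s conditions are all satisfied: aggregate throughput is 3,520 units, less than the 3,890 units limit; the compliance score is 13 points, under the 14 points limit. But: (f) is engaged — a current General Exemption Letter is held. (g), which would lift (f), is inapplicable — assessed value is $174,000, not less than $170,500. Exception (a) does not apply.
Exception (b) does not apply: sales are at private events, not a certified farmers' market.
Exception (c) fails — no current Standing Notice is held.
Exception (d) is satisfied on its face — the baseline figure is 589, less than the 612 limit; the packaged snacks are home-kitchen produced; a current Provisional Registration is held. Under paragraphs (i)–(p): (i) would limit (d) — a current Annual Waiver is held — but (j) sets (i) aside: (j) is triggered — some sales are to a restaurant for resale. (k) applies (the reference index is 747, under the 792 limit), but is overridden by (l): (l) is engaged — a current Category C Approval is held. (m) would limit (l) — the qualifying period is 30 days, under the 35 days limit — but (n) sets (m) aside: (n) applies — the reportable unit count is 33, below the 37 limit. (o) is triggered (a current Tier A Notice is held), but is displaced by (p): (p) is engaged — the packaged snacks contain meat. (d) remains available.
Exception (e) is satisfied on its face — a current Class A Exemption Letter is held; the packaged snacks are shelf-stable; items are individually labelled. But: (q) applies — a current Schedule G Clearance is held. So (e) is unavailable.

No — exception (d) applies; Dara is not required to hold a food-handler permit.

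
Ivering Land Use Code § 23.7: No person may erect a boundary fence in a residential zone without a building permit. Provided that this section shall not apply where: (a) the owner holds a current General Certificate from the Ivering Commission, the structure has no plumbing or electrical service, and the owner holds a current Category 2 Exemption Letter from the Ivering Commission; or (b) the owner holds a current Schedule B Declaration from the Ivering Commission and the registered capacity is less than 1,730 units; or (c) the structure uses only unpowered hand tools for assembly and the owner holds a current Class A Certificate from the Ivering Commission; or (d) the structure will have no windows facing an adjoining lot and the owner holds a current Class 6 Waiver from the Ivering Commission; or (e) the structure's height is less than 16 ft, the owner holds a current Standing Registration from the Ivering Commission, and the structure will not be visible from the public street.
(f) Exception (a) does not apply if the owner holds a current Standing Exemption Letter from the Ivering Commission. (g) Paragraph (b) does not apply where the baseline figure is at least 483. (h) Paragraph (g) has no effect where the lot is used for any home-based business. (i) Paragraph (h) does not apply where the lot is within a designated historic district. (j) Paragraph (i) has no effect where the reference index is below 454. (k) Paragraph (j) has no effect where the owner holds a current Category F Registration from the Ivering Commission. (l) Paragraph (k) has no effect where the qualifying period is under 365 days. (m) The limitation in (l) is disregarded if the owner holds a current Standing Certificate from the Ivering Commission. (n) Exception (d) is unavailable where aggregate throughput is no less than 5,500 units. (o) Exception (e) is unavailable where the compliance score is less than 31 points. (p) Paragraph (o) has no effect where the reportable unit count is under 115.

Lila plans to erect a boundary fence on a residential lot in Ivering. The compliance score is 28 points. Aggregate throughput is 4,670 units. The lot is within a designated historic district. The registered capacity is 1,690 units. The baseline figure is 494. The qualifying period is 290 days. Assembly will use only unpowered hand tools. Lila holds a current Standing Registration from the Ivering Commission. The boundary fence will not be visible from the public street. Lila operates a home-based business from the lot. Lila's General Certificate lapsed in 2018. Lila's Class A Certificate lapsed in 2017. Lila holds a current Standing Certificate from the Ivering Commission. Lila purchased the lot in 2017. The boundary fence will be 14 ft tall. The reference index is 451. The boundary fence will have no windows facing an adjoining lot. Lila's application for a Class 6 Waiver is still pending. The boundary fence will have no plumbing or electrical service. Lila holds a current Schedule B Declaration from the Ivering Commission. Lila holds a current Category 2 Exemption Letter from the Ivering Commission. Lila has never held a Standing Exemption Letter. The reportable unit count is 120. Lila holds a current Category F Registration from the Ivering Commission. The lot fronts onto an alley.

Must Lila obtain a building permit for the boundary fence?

Exception (a) fails — there is no General Certificate in force.
Exception (b)'s conditions are all satisfied: a current Schedule B Declaration is held; the registered capacity is 1,690 units, less than the 1,730 units limit. But: (g) applies — the baseline figure is 494, meeting the 483 threshold. (h) would limit (g) — a home-based business operates on the lot — but (i) sets (h) aside: (i) is engaged — the lot is in a historic district. (j) is triggered (the reference index is 451, below the 454 limit), but yields to (k): (k) operates against (j): a current Category F Registration is held. (l) would limit (k) — the qualifying period is 290 days, under the 365 days limit — but (m) sets (l) aside: (m) operates against (l): a current Standing Certificate is held. Exception (b) does not apply.
Exception (c) requires that the owner holds a current Class A Certificate from the Ivering Commission; but the Class A Certificate is not current, so (c) is unavailable.
Exception (d) fails — no current Class 6 Waiver is held.
Exception (e)'s conditions are all satisfied: the structure's height is 14 ft, less than the 16 ft limit; a current Standing Registration is held; the structure will not be visible from the street. But: (o) operates — the compliance score is 28 points, less than the 31 points limit. (p), which would lift (o), does not operate here — the reportable unit count is 120, not under 115. So (e) is unavailable.
No exception applies. The general rule governs.

Yes — Lila must obtain a building permit.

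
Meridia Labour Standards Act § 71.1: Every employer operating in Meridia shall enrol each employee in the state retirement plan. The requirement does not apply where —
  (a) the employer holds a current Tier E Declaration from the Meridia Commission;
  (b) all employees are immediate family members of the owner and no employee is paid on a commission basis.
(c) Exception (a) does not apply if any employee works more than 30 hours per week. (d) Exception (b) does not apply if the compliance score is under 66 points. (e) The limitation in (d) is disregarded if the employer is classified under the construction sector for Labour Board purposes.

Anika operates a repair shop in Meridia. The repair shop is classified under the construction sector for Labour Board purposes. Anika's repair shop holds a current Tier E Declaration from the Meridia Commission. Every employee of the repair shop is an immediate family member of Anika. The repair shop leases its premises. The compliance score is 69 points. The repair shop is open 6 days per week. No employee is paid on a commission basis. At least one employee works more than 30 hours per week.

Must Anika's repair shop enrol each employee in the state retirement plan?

All of (a)'s requirements are met (a current Tier E Declaration is held). Turning to paragraph (c): (c) operates against (a): at least one employee exceeds 30 hours/week. So (a) is unavailable.
Exception (b) is satisfied on its face — every employee is an immediate family member; no employee is paid on commission. Applying paragraphs (d)–(e): (d), which would limit (b), is not triggered: the compliance score is 69 points, not under 66 points. So (b) applies.

No — exception (b) applies; Anika's repair shop is not required to enrol each employee in the state retirement plan.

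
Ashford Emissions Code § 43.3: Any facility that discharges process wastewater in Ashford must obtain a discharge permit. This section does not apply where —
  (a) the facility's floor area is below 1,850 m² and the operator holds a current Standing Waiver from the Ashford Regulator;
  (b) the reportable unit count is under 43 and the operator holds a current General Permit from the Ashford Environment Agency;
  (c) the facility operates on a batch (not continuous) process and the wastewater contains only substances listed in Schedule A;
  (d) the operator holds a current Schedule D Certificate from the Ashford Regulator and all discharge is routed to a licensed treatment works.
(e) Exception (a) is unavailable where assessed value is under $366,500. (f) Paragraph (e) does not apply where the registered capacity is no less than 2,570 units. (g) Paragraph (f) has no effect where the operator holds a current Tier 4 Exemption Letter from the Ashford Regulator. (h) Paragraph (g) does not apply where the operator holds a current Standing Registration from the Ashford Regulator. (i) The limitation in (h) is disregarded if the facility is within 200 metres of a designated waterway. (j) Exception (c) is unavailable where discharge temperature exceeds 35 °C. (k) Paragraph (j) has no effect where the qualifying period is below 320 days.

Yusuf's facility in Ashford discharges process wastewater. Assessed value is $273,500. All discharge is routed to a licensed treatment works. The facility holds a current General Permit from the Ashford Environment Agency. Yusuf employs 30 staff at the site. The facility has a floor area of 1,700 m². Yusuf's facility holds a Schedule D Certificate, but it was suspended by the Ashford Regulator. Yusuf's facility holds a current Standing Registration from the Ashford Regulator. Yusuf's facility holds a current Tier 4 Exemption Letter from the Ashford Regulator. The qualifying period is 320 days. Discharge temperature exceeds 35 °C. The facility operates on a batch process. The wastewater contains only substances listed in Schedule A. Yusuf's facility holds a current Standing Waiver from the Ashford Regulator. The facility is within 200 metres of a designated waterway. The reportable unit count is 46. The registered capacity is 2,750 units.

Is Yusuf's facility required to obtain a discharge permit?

Exception (a) is satisfied on its face — the facility's floor area is 1,700 m², below the 1,850 m² limit; a current Standing Waiver is held. Turning to paragraphs (e)–(i): (e) operates against (a): assessed value is $273,500, under the $366,500 limit. (f) operates (the registered capacity is 2,750 units, meeting the 2,570 units threshold), but yields to (g): (g) operates against (f): a current Tier 4 Exemption Letter is held. (h) would limit (g) — a current Standing Registration is held — but (i) sets (h) aside: (i) operates — the facility is within 200 m of a designated waterway. So (a) is unavailable.
Exception (b) does not apply: the reportable unit count is 46, not under 43.
All of (c)'s requirements are met (the facility operates on a batch process; the wastewater is Schedule-A-only). But: (j) is engaged — discharge temperature exceeds 35 °C. (k) is not triggered (the qualifying period is 320 days, not below 320 days), so (j) stands. So (c) is unavailable.
Exception (d) fails — the Schedule D Certificate is not current.
No exception displaces § 43.3.

Yes — Yusuf's facility must obtain a discharge permit.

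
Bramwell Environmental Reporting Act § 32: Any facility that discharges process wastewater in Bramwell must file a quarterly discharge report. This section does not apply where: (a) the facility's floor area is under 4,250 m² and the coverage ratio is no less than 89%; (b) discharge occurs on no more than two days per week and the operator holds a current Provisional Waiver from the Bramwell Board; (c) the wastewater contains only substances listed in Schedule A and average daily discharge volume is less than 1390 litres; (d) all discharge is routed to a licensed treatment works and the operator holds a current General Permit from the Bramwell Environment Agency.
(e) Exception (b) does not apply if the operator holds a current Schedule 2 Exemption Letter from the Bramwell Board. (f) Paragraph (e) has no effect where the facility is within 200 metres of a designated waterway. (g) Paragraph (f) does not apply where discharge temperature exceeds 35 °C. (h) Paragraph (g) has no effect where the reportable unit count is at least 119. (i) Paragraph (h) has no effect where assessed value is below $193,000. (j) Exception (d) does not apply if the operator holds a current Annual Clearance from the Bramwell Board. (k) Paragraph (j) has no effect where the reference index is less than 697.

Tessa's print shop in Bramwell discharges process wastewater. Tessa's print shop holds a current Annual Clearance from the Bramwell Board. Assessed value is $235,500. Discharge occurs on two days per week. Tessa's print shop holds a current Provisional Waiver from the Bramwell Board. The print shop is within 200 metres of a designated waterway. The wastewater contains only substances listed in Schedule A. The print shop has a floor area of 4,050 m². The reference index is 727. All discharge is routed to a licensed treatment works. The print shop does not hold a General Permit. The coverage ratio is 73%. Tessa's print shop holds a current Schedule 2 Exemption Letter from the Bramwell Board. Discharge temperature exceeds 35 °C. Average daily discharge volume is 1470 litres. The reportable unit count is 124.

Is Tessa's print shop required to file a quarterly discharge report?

No — exception (b) applies; Tessa's print shop is not required to file a quarterly discharge report.

Exception (a) fails — the coverage ratio is 73%, short of 89%.
Exception (b)'s conditions are all satisfied: discharge occurs on no more than two days per week; a current Provisional Waiver is held. Under paragraphs (e)–(i): (e) operates (a current Schedule 2 Exemption Letter is held), but is displaced by (f): (f) is triggered — the print shop is within 200 m of a designated waterway. (g) applies (discharge temperature exceeds 35 °C), but is overridden by (h): (h) operates against (g): the reportable unit count is 124, meeting the 119 threshold. (i) is not triggered (assessed value is $235,500, not below $193,000), so (h) stands. So (b) applies.
Exception (c) requires that average daily discharge volume is less than 1390 litres; but average daily discharge volume is 1470 litres, not less than 1390 litres, so (c) is unavailable.
Exception (d) requires that the operator holds a current General Permit from the Bramwell Environment Agency; but no General Permit is held, so (d) is unavailable.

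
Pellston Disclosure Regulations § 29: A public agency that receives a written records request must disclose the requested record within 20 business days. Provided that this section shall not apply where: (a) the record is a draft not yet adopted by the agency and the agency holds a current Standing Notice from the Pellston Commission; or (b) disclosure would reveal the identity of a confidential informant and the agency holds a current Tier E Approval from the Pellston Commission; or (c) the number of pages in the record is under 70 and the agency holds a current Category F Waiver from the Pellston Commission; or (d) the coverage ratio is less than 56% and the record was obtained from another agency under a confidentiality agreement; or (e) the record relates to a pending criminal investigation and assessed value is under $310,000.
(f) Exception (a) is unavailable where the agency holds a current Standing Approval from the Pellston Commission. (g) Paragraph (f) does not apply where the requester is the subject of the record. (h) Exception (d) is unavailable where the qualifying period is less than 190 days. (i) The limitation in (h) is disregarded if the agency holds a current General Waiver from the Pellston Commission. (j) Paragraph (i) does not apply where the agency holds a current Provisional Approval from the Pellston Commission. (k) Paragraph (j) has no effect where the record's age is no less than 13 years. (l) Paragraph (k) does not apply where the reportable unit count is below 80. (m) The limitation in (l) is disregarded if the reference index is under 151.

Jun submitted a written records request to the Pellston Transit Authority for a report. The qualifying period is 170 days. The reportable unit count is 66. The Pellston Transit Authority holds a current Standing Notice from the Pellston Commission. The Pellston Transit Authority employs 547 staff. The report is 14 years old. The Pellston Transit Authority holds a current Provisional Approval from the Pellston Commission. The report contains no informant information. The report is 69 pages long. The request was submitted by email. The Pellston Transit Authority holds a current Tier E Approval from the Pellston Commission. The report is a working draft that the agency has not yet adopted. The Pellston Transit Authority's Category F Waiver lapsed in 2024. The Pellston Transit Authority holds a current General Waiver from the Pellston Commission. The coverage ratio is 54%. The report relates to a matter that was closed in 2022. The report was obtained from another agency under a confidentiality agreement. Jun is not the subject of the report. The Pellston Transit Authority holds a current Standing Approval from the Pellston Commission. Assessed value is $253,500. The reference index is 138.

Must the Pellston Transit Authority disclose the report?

Exception (a)'s conditions are all satisfied: the report is an unadopted draft; a current Standing Notice is held. But: (f) operates against (a): a current Standing Approval is held. (g) is not engaged (Jun is not the subject of the report), so (f) stands. (a) is therefore removed.
Exception (b) requires that disclosure would reveal the identity of a confidential informant; but the report contains no informant information, so (b) is unavailable.
Exception (c) fails — no current Category F Waiver is held.
Exception (d): the coverage ratio is 54%, less than the 56% limit; the report was obtained under a confidentiality agreement — every condition holds. Under paragraphs (h)–(m): (h) would limit (d) — the qualifying period is 170 days, less than the 190 days limit — but (i) sets (h) aside: (i) operates against (h): a current General Waiver is held. (j) would limit (i) — a current Provisional Approval is held — but (k) sets (j) aside: (k) is engaged — the record's age is 14 years, meeting the 13 years threshold. (l) would limit (k) — the reportable unit count is 66, below the 80 limit — but (m) sets (l) aside: (m) operates against (l): the reference index is 138, under the 151 limit. So (d) applies.
Exception (e) fails — the report relates to a closed matter.

No — exception (d) applies; the Pellston Transit Authority is not required to disclose the report.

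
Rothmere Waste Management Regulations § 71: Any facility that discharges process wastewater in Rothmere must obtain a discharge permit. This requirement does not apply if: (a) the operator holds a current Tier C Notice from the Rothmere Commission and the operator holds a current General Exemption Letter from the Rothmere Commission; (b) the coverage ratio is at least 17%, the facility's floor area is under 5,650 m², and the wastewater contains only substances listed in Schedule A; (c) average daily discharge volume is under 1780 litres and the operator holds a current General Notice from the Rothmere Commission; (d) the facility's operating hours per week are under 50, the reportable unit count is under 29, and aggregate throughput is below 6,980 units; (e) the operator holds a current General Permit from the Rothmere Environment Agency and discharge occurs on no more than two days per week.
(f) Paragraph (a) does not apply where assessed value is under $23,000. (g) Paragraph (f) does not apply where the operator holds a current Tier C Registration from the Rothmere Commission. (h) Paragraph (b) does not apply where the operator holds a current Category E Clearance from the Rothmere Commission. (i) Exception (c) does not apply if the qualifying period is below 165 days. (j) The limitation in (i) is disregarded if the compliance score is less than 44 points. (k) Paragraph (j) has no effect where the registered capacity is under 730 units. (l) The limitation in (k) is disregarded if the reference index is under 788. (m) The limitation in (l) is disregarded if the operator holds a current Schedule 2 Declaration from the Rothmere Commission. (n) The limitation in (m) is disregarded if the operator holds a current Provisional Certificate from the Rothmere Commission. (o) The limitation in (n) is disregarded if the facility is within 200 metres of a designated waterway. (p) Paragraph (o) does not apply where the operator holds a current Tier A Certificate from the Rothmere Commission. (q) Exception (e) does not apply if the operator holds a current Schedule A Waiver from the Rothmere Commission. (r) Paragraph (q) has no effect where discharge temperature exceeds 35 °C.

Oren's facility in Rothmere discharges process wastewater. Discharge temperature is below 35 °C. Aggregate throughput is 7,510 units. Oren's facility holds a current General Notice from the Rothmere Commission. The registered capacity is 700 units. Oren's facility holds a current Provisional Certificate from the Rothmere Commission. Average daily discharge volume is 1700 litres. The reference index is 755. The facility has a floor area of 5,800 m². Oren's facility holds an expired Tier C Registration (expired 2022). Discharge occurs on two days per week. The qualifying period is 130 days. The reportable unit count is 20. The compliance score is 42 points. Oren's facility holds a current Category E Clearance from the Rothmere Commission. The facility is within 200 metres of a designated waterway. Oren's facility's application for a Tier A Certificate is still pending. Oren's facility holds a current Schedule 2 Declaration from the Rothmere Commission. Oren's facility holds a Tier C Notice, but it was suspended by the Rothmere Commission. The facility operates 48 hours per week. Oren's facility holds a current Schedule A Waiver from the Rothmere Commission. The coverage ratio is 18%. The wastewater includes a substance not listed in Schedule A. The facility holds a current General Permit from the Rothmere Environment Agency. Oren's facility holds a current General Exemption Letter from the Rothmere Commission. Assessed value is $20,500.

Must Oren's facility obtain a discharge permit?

Yes — Oren's facility must obtain a discharge permit.

Exception (a) requires that the operator holds a current Tier C Notice from the Rothmere Commission; but there is no Tier C Notice in force, so (a) is unavailable.
Exception (b) requires that the facility's floor area is under 5,650 m²; but the facility's floor area is 5,800 m², not under 5,650 m², so (b) is unavailable.
Exception (c): average daily discharge volume is 1700 litres, under the 1780 litres limit; a current General Notice is held — every condition holds. However, paragraphs (i)–(p) must be considered: (i) operates against (c): the qualifying period is 130 days, below the 165 days limit. (j) applies (the compliance score is 42 points, less than the 44 points limit), but yields to (k): (k) is engaged — the registered capacity is 700 units, under the 730 units limit. (l) would limit (k) — the reference index is 755, under the 788 limit — but (m) sets (l) aside: (m) operates against (l): a current Schedule 2 Declaration is held. (n) operates (a current Provisional Certificate is held), but is set aside by (o): (o) is triggered — the facility is within 200 m of a designated waterway. (p) is inapplicable (there is no Tier A Certificate in force), so (o) stands. Exception (c) does not apply.
Exception (d) requires that aggregate throughput is below 6,980 units; but aggregate throughput is 7,510 units, not below 6,980 units, so (d) is unavailable.
Exception (e): a current General Permit is held; discharge occurs on no more than two days per week — every condition holds. However, paragraphs (q)–(r) must be considered: (q) operates against (e): a current Schedule A Waiver is held. (r) is inapplicable (discharge temperature is below 35 °C), so (q) stands. So (e) is unavailable.
No exception applies. The general rule governs.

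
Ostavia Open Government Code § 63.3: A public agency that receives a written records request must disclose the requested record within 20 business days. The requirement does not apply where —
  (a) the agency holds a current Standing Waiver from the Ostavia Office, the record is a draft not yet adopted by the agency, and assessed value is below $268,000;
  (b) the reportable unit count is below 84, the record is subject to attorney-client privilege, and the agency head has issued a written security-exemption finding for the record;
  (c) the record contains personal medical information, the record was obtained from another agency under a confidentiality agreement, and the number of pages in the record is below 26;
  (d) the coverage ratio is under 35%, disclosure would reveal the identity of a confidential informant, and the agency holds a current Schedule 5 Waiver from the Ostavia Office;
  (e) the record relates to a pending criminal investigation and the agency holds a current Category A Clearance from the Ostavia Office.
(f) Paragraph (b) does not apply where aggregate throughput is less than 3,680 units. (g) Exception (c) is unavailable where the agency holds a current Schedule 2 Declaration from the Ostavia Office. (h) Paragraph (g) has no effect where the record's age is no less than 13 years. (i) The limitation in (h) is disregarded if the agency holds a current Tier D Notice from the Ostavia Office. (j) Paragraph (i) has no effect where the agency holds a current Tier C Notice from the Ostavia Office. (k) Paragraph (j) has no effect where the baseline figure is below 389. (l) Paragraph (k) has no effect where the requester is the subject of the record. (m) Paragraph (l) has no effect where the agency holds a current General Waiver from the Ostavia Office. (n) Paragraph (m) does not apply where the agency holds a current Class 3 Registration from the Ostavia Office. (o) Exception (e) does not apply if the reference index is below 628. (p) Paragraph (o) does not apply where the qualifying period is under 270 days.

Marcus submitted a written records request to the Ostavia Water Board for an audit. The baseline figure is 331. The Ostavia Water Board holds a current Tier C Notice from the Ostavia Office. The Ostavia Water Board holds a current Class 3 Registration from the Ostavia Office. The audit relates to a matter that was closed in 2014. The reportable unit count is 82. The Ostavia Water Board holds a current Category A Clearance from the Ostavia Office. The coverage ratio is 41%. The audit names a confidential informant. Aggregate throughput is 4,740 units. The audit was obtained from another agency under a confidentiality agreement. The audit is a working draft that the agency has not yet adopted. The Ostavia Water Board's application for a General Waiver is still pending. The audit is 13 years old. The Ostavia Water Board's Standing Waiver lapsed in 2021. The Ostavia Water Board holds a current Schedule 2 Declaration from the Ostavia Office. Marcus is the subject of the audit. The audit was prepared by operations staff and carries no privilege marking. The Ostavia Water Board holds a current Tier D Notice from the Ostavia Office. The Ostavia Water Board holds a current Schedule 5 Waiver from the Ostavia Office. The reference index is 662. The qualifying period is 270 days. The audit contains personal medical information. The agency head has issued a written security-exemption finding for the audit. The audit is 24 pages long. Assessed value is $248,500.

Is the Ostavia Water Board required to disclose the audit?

Exception (a) does not apply: no current Standing Waiver is held.
Exception (b) fails — the audit carries no privilege marking.
Exception (c): the audit contains personal medical information; the audit was obtained under a confidentiality agreement; the number of pages in the record is 24, below the 26 limit — every condition holds. As to paragraphs (g)–(n): (g) is triggered (a current Schedule 2 Declaration is held), but is displaced by (h): (h) is engaged — the record's age is 13 years, meeting the 13 years threshold. (i) would limit (h) — a current Tier D Notice is held — but (j) sets (i) aside: (j) is engaged — a current Tier C Notice is held. (k) would limit (j) — the baseline figure is 331, below the 389 limit — but (l) sets (k) aside: (l) operates against (k): Marcus is the subject of the audit. (m) is not triggered (the General Waiver is not current), so (l) stands. Exception (c) stands.
Exception (d) fails — the coverage ratio is 41%, not under 35%.
Exception (e) does not apply: the audit relates to a closed matter.

No — exception (c) applies; the Ostavia Water Board is not required to disclose the audit.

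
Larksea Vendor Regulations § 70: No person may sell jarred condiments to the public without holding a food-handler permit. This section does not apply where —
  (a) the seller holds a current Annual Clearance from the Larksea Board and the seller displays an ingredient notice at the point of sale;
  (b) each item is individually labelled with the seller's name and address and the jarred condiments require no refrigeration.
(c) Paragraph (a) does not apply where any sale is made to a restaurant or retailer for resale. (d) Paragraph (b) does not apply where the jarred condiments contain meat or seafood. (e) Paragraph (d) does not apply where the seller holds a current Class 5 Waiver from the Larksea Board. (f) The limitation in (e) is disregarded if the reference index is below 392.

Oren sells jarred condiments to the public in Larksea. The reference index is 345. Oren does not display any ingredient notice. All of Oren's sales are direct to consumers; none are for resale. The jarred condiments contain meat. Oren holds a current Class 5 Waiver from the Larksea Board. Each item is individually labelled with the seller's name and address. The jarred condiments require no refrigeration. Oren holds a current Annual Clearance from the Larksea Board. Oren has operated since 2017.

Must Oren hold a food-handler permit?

Yes — Oren must hold a food-handler permit.

Exception (a) does not apply: no ingredient notice is displayed.
Exception (b)'s conditions are all satisfied: items are individually labelled; the jarred condiments are shelf-stable. But applying paragraphs (d)–(f): (d) operates against (b): the jarred condiments contain meat. (e) operates (a current Class 5 Waiver is held), but yields to (f): (f) operates — the reference index is 345, below the 392 limit. So (b) is unavailable.
No exception is made out. Oren falls within the general rule.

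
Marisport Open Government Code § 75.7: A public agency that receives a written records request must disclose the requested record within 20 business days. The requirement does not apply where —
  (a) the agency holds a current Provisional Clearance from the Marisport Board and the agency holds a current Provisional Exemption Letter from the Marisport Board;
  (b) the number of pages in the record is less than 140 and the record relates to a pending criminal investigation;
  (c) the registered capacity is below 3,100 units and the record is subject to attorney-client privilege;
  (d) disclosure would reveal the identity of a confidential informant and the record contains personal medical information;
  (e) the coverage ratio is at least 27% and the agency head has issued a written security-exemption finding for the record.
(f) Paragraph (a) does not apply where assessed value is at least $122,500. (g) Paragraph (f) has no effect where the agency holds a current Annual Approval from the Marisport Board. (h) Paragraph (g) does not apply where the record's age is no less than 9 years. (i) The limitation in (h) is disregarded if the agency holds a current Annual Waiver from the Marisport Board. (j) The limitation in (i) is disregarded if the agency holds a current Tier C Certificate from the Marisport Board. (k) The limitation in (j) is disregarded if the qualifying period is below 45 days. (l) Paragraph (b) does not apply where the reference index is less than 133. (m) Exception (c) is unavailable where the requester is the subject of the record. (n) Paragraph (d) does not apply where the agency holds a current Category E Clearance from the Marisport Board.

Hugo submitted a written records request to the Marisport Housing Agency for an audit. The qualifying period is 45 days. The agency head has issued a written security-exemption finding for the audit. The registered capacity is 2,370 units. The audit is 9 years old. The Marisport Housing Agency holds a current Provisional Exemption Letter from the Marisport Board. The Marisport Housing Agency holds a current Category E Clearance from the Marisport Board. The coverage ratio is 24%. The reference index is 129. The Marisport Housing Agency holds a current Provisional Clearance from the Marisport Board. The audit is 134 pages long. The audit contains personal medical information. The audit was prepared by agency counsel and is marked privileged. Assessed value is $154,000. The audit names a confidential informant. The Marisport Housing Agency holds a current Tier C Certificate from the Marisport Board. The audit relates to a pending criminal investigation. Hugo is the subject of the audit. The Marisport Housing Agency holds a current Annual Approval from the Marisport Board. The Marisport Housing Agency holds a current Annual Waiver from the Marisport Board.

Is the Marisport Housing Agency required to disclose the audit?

Exception (a) is satisfied on its face — a current Provisional Clearance is held; a current Provisional Exemption Letter is held. But applying paragraphs (f)–(k): (f) is triggered — assessed value is $154,000, meeting the $122,500 threshold. (g) would limit (f) — a current Annual Approval is held — but (h) sets (g) aside: (h) operates against (g): the record's age is 9 years, meeting the 9 years threshold. (i) applies (a current Annual Waiver is held), but yields to (j): (j) operates against (i): a current Tier C Certificate is held. (k) is not triggered (the qualifying period is 45 days, not below 45 days), so (j) stands. (a) is therefore removed.
Exception (b): the number of pages in the record is 134, less than the 140 limit; the audit relates to a pending investigation — every condition holds. Turning to paragraph (l): (l) operates against (b): the reference index is 129, less than the 133 limit. So (b) is unavailable.
Exception (c)'s conditions are all satisfied: the registered capacity is 2,370 units, below the 3,100 units limit; the audit is privileged. But applying paragraph (m): (m) operates against (c): Hugo is the subject of the audit. So (c) is unavailable.
All of (d)'s requirements are met (the audit names a confidential informant; the audit contains personal medical information). Turning to paragraph (n): (n) operates against (d): a current Category E Clearance is held. (d) is therefore removed.
Exception (e) does not apply: the coverage ratio is 24%, short of 27%.
Every exception is unavailable, so the rule governs.

Yes — the Marisport Housing Agency must disclose the audit.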